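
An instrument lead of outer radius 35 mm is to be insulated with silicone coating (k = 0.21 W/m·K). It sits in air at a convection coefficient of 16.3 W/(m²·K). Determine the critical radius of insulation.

For a cylinder r_cr = k/h = 0.21/16.3
r_cr = 12.9 mm; since the bare radius (35 mm) is above r_cr, any added insulation will reduce heat loss.

r_cr ≈ 12.9 mm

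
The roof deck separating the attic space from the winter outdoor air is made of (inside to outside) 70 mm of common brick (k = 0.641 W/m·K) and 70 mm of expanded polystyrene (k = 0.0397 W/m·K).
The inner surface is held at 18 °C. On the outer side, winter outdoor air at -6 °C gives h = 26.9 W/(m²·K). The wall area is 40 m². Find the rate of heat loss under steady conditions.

Q ≈ 503 W

Series thermal resistances:
R_common brick = L/(kA) = 0.07/(0.641×40) = 0.00273 K/W
R_expanded polystyrene = L/(kA) = 0.07/(0.0397×40) = 0.04408 K/W
R_outer film = 1/(h_o·A) = 1/(26.9×40) = 9.294×10^-4 K/W
R_total = 0.04774 K/W
Q = ΔT / R_total = 24 / 0.04774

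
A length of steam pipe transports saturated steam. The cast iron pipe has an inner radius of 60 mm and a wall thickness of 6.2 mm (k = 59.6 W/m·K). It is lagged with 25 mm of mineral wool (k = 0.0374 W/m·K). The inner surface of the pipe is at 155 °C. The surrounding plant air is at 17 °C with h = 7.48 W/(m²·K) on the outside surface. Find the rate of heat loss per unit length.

Treating each annulus and film as a series resistance:
R_cast iron pipe wall = ln(66.2/60)/(2π×59.6×1) = 2.626×10^-4 K/W
R_mineral wool = ln(91.2/66.2)/(2π×0.0374×1) = 1.363 K/W
R_outer film = 1/(h_o·2πr_oL) = 1/(7.48×2π×0.0912×1) = 0.2333 K/W
R_total = 1.597 K/W
Q = ΔT/R_total = 138/1.597

q′ ≈ 86.4 W/m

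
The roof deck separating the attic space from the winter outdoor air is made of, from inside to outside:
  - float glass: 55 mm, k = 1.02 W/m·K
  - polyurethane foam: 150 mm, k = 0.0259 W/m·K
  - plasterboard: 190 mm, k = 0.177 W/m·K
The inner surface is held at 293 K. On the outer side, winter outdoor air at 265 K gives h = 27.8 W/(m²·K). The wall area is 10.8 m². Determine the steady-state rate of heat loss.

Q ≈ 43.5 W

Series thermal resistances:
R_float glass = L/(kA) = 0.055/(1.02×10.8) = 0.004993 K/W
R_polyurethane foam = L/(kA) = 0.15/(0.0259×10.8) = 0.5363 K/W
R_plasterboard = L/(kA) = 0.19/(0.177×10.8) = 0.09939 K/W
R_outer film = 1/(h_o·A) = 1/(27.8×10.8) = 0.003331 K/W
R_total = 0.644 K/W
Q = ΔT / R_total = 28 / 0.644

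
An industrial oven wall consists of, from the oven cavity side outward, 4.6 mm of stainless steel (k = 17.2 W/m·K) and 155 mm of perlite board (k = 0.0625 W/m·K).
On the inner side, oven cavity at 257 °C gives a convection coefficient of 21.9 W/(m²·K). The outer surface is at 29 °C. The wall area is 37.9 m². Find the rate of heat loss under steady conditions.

Q ≈ 3420 W

Using the resistance-network approach (series):
R_inner film = 1/(h_i·A) = 1/(21.9×37.9) = 0.001205 K/W
R_stainless steel = L/(kA) = 0.0046/(17.2×37.9) = 7.057×10^-6 K/W
R_perlite board = L/(kA) = 0.155/(0.0625×37.9) = 0.06544 K/W
R_total = 0.06665 K/W
Q = ΔT / R_total = 228 / 0.06665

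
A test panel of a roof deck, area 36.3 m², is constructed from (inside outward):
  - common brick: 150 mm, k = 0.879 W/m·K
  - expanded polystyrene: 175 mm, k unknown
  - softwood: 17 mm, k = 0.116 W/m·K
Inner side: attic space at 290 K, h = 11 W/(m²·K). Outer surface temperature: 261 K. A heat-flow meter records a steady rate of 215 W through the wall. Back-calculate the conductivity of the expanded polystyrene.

Thermal resistances in series:
R_inner film = 1/(h_i·A) = 1/(11×36.3) = 0.002504 K/W
R_common brick = L/(kA) = 0.15/(0.879×36.3) = 0.004701 K/W
R_softwood = L/(kA) = 0.017/(0.116×36.3) = 0.004037 K/W
Sum of known resistances R_other = 0.01124 K/W
Total R = ΔT/Q = 29/215 = 0.1349 K/W
R_expanded polystyrene = R_total − R_other = 0.1236 K/W
k = L/(R·A) = 0.175/(0.1236×36.3)

k ≈ 0.039 W/(m·K)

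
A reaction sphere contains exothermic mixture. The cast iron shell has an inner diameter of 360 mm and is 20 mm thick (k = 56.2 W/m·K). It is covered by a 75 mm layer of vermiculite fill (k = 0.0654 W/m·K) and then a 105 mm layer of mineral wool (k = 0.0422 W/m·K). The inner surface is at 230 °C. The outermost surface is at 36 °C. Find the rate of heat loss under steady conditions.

Spherical conduction: R = (1/r_in − 1/r_out)/(4πk) per layer; series-sum.
R_cast iron shell = (1/0.18 − 1/0.2)/(4π×56.2) = 7.866×10^-4 K/W
R_vermiculite fill = (1/0.2 − 1/0.275)/(4π×0.0654) = 1.659 K/W
R_mineral wool = (1/0.275 − 1/0.38)/(4π×0.0422) = 1.895 K/W
R_total = 3.555 K/W
Q = ΔT/R_total = 194/3.555

Q ≈ 54.6 W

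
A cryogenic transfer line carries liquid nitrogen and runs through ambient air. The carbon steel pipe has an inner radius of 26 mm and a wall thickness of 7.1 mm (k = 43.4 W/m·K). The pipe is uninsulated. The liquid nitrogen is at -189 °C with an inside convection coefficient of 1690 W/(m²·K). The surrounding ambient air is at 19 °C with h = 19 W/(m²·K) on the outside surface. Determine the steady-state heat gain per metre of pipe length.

Radial resistances (cylindrical: R_cond = ln(r_o/r_i)/(2πkL), R_conv = 1/(h·2πrL)):
R_inner film = 1/(h_i·2πr₁L) = 1/(1690×2π×0.026×1) = 0.003622 K/W
R_carbon steel pipe wall = ln(33.1/26)/(2π×43.4×1) = 8.854×10^-4 K/W
R_outer film = 1/(h_o·2πr_oL) = 1/(19×2π×0.0331×1) = 0.2531 K/W
R_total = 0.2576 K/W
Q = ΔT/R_total = 208/0.2576

q′ ≈ 808 W/m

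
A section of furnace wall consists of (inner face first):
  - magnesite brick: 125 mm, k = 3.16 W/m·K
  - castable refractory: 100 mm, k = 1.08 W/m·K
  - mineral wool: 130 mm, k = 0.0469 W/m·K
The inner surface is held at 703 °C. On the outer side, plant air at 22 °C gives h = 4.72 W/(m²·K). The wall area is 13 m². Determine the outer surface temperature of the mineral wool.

T ≈ 68.3 °C

Thermal resistances in series:
R_magnesite brick = L/(kA) = 0.125/(3.16×13) = 0.003043 K/W
R_castable refractory = L/(kA) = 0.1/(1.08×13) = 0.007123 K/W
R_mineral wool = L/(kA) = 0.13/(0.0469×13) = 0.2132 K/W
R_outer film = 1/(h_o·A) = 1/(4.72×13) = 0.0163 K/W
R_total = 0.2397 K/W;  Q = ΔT/R_total = 681/0.2397 = 2841 W
T_interface = T_inner − Q·ΣR(inner→interface) = 703 − 2840×0.2234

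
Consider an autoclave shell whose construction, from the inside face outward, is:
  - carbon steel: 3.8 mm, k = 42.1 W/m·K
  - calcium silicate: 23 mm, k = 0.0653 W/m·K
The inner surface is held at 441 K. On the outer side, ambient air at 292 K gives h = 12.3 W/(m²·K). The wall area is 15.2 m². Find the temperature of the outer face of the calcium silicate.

T ≈ 320 K

Model the wall as resistances in series:
R_carbon steel = L/(kA) = 0.0038/(42.1×15.2) = 5.938×10^-6 K/W
R_calcium silicate = L/(kA) = 0.023/(0.0653×15.2) = 0.02317 K/W
R_outer film = 1/(h_o·A) = 1/(12.3×15.2) = 0.005349 K/W
R_total = 0.02853 K/W;  Q = ΔT/R_total = 149/0.02853 = 5223 W
T_interface = T_inner − Q·ΣR(inner→interface) = 441 − 5220×0.02318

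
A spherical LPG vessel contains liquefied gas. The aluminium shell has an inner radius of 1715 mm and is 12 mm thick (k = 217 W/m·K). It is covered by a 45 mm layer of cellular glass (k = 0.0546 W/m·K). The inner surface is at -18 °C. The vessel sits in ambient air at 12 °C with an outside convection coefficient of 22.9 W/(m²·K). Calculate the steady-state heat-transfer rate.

For a spherical shell R = (1/r₁ − 1/r₂)/(4πk); film R = 1/(h·4πr²). In series:
R_aluminium shell = (1/1.715 − 1/1.727)/(4π×217) = 1.486×10^-6 K/W
R_cellular glass = (1/1.727 − 1/1.772)/(4π×0.0546) = 0.02143 K/W
R_outer film = 1/(h·4πr_o²) = 1/(22.9×4π×1.772²) = 0.001107 K/W
R_total = 0.02254 K/W
Q = ΔT/R_total = 30/0.02254

Q ≈ 1330 W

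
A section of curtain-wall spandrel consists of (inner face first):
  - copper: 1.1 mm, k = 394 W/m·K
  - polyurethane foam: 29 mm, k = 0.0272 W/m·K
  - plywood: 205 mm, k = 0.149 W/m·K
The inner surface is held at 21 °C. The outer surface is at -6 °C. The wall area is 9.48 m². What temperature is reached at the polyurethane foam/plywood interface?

Model the wall as resistances in series:
R_copper = L/(kA) = 0.0011/(394×9.48) = 2.945×10^-7 K/W
R_polyurethane foam = L/(kA) = 0.029/(0.0272×9.48) = 0.1125 K/W
R_plywood = L/(kA) = 0.205/(0.149×9.48) = 0.1451 K/W
R_total = 0.2576 K/W;  Q = ΔT/R_total = 27/0.2576 = 104.8 W
T_interface = T_inner − Q·ΣR(inner→interface) = 21 − 105×0.1125

T ≈ 9.21 °C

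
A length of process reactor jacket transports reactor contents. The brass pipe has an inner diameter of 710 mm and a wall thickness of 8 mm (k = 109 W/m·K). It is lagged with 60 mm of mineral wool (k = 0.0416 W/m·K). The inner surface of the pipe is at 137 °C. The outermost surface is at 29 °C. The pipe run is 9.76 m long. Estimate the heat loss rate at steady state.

Q ≈ 1800 W

Cylindrical conduction, so R = ln(r₂/r₁)/(2πkL) per layer, in series:
R_brass pipe wall = ln(363/355)/(2π×109×9.76) = 3.334×10^-6 K/W
R_mineral wool = ln(423/363)/(2π×0.0416×9.76) = 0.05996 K/W
R_total = 0.05997 K/W
Q = ΔT/R_total = 108/0.05997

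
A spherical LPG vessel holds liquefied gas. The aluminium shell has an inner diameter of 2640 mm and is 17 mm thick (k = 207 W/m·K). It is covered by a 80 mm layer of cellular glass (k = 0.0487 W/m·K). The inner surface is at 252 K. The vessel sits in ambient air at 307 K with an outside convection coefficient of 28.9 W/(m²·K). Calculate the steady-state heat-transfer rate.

Q ≈ 782 W

Each spherical layer contributes R = (1/r_i − 1/r_o)/(4πk):
R_aluminium shell = (1/1.32 − 1/1.337)/(4π×207) = 3.703×10^-6 K/W
R_cellular glass = (1/1.337 − 1/1.417)/(4π×0.0487) = 0.069 K/W
R_outer film = 1/(h·4πr_o²) = 1/(28.9×4π×1.417²) = 0.001371 K/W
R_total = 0.07038 K/W
Q = ΔT/R_total = 55/0.07038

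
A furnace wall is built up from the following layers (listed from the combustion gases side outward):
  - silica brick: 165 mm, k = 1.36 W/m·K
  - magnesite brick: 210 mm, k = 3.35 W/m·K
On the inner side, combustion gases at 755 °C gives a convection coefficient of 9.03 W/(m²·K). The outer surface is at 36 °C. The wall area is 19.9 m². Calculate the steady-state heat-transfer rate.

Q ≈ 48500 W

Treating each layer as a thermal resistance in series:
R_inner film = 1/(h_i·A) = 1/(9.03×19.9) = 0.005565 K/W
R_silica brick = L/(kA) = 0.165/(1.36×19.9) = 0.006097 K/W
R_magnesite brick = L/(kA) = 0.21/(3.35×19.9) = 0.00315 K/W
R_total = 0.01481 K/W
Q = ΔT / R_total = 719 / 0.01481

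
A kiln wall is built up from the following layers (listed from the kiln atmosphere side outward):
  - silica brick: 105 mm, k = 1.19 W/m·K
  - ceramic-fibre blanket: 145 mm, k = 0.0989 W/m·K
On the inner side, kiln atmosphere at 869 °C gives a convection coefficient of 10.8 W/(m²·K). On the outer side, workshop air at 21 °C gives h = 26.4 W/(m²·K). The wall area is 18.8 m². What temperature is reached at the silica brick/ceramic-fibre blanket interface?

Model the wall as resistances in series:
R_inner film = 1/(h_i·A) = 1/(10.8×18.8) = 0.004925 K/W
R_silica brick = L/(kA) = 0.105/(1.19×18.8) = 0.004693 K/W
R_ceramic-fibre blanket = L/(kA) = 0.145/(0.0989×18.8) = 0.07799 K/W
R_outer film = 1/(h_o·A) = 1/(26.4×18.8) = 0.002015 K/W
R_total = 0.08962 K/W;  Q = ΔT/R_total = 848/0.08962 = 9462 W
T_interface = T_inner − Q·ΣR(inner→interface) = 869 − 9460×0.009619

T ≈ 778 °C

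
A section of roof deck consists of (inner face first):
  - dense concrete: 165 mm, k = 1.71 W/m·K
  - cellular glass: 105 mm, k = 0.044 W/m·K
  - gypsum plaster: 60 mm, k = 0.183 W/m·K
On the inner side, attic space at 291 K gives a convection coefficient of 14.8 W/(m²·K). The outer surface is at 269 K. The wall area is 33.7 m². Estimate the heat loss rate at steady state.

Thermal resistances in series:
R_inner film = 1/(h_i·A) = 1/(14.8×33.7) = 0.002005 K/W
R_dense concrete = L/(kA) = 0.165/(1.71×33.7) = 0.002863 K/W
R_cellular glass = L/(kA) = 0.105/(0.044×33.7) = 0.07081 K/W
R_gypsum plaster = L/(kA) = 0.06/(0.183×33.7) = 0.009729 K/W
R_total = 0.08541 K/W
Q = ΔT / R_total = 22 / 0.08541

Q ≈ 258 W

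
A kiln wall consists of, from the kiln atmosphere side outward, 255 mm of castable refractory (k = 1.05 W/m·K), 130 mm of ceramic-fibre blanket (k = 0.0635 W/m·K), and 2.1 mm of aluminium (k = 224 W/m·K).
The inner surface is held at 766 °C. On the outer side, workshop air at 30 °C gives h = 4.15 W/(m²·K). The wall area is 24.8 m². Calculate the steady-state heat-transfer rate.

Series thermal resistances:
R_castable refractory = L/(kA) = 0.255/(1.05×24.8) = 0.009793 K/W
R_ceramic-fibre blanket = L/(kA) = 0.13/(0.0635×24.8) = 0.08255 K/W
R_aluminium = L/(kA) = 0.0021/(224×24.8) = 3.78×10^-7 K/W
R_outer film = 1/(h_o·A) = 1/(4.15×24.8) = 0.009716 K/W
R_total = 0.1021 K/W
Q = ΔT / R_total = 736 / 0.1021

Q ≈ 7210 W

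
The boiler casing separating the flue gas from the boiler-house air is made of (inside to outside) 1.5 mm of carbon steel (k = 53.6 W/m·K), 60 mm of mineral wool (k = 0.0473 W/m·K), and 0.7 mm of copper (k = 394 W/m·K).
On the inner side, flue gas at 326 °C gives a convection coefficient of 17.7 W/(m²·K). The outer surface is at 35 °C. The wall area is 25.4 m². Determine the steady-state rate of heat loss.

Using the resistance-network approach (series):
R_inner film = 1/(h_i·A) = 1/(17.7×25.4) = 0.002224 K/W
R_carbon steel = L/(kA) = 0.0015/(53.6×25.4) = 1.102×10^-6 K/W
R_mineral wool = L/(kA) = 0.06/(0.0473×25.4) = 0.04994 K/W
R_copper = L/(kA) = 0.0007/(394×25.4) = 6.995×10^-8 K/W
R_total = 0.05217 K/W
Q = ΔT / R_total = 291 / 0.05217

Q ≈ 5580 W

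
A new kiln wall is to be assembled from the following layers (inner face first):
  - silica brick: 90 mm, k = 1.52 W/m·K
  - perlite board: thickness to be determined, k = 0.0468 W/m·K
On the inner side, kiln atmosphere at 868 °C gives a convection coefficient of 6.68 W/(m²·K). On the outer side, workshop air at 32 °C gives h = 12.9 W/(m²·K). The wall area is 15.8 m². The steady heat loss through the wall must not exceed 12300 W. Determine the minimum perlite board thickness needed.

Series thermal resistances:
R_inner film = 1/(h_i·A) = 1/(6.68×15.8) = 0.009475 K/W
R_silica brick = L/(kA) = 0.09/(1.52×15.8) = 0.003748 K/W
R_outer film = 1/(h_o·A) = 1/(12.9×15.8) = 0.004906 K/W
Sum of the known resistances R_other = 0.01813 K/W
Required total resistance R_tot = ΔT/Q_allow = 836/12300 = 0.06797 K/W
R_perlite board = R_tot − R_other = 0.04984 K/W
L = R·k·A = 0.04984×0.0468×15.8

L ≈ 36.9 mm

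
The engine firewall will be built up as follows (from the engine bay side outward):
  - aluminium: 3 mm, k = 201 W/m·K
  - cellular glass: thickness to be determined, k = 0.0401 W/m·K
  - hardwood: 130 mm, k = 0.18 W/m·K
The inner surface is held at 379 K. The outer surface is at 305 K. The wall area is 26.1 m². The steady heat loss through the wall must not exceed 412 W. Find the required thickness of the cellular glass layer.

L ≈ 159 mm

Treating each layer as a thermal resistance in series:
R_aluminium = L/(kA) = 0.003/(201×26.1) = 5.719×10^-7 K/W
R_hardwood = L/(kA) = 0.13/(0.18×26.1) = 0.02767 K/W
Sum of the known resistances R_other = 0.02767 K/W
Required total resistance R_tot = ΔT/Q_allow = 74/412 = 0.1796 K/W
R_cellular glass = R_tot − R_other = 0.1519 K/W
L = R·k·A = 0.1519×0.0401×26.1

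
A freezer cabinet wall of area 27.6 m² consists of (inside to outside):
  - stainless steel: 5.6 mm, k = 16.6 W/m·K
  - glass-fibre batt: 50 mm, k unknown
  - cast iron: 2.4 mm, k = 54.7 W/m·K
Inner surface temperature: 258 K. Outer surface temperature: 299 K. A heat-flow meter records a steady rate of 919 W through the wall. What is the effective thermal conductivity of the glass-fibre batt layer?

k ≈ 0.0406 W/(m·K)

Model the wall as resistances in series:
R_stainless steel = L/(kA) = 0.0056/(16.6×27.6) = 1.222×10^-5 K/W
R_cast iron = L/(kA) = 0.0024/(54.7×27.6) = 1.59×10^-6 K/W
Sum of known resistances R_other = 1.381×10^-5 K/W
Total R = ΔT/Q = 41/919 = 0.04461 K/W
R_glass-fibre batt = R_total − R_other = 0.0446 K/W
k = L/(R·A) = 0.05/(0.0446×27.6)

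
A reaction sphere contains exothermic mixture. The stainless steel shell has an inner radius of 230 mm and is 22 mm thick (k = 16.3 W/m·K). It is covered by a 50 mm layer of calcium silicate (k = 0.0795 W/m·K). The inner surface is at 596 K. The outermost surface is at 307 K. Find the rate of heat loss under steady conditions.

Spherical conduction: R = (1/r_in − 1/r_out)/(4πk) per layer; series-sum.
R_stainless steel shell = (1/0.23 − 1/0.252)/(4π×16.3) = 0.001853 K/W
R_calcium silicate = (1/0.252 − 1/0.302)/(4π×0.0795) = 0.6576 K/W
R_total = 0.6595 K/W
Q = ΔT/R_total = 289/0.6595

Q ≈ 438 W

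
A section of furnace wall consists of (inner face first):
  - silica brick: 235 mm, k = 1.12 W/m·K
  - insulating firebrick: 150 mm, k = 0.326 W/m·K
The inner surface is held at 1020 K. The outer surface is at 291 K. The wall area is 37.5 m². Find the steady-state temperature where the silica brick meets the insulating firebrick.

Series thermal resistances:
R_silica brick = L/(kA) = 0.235/(1.12×37.5) = 0.005595 K/W
R_insulating firebrick = L/(kA) = 0.15/(0.326×37.5) = 0.01227 K/W
R_total = 0.01787 K/W;  Q = ΔT/R_total = 729/0.01787 = 40810 W
T_interface = T_inner − Q·ΣR(inner→interface) = 1020 − 40800×0.005595

T ≈ 792 K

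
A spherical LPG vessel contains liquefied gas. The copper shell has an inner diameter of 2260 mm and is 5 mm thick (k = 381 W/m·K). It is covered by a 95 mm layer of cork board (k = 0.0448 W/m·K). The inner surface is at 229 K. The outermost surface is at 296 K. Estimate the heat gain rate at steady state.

Q ≈ 554 W

For a spherical shell R = (1/r₁ − 1/r₂)/(4πk); film R = 1/(h·4πr²). In series:
R_copper shell = (1/1.13 − 1/1.135)/(4π×381) = 8.143×10^-7 K/W
R_cork board = (1/1.135 − 1/1.23)/(4π×0.0448) = 0.1209 K/W
R_total = 0.1209 K/W
Q = ΔT/R_total = 67/0.1209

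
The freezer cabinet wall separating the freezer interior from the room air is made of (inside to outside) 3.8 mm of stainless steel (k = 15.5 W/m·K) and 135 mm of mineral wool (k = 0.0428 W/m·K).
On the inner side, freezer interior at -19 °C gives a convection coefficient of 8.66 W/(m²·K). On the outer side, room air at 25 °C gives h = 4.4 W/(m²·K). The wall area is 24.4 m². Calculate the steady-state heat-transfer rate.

Q ≈ 307 W

Using the resistance-network approach (series):
R_inner film = 1/(h_i·A) = 1/(8.66×24.4) = 0.004733 K/W
R_stainless steel = L/(kA) = 0.0038/(15.5×24.4) = 1.005×10^-5 K/W
R_mineral wool = L/(kA) = 0.135/(0.0428×24.4) = 0.1293 K/W
R_outer film = 1/(h_o·A) = 1/(4.4×24.4) = 0.009314 K/W
R_total = 0.1433 K/W
Q = ΔT / R_total = 44 / 0.1433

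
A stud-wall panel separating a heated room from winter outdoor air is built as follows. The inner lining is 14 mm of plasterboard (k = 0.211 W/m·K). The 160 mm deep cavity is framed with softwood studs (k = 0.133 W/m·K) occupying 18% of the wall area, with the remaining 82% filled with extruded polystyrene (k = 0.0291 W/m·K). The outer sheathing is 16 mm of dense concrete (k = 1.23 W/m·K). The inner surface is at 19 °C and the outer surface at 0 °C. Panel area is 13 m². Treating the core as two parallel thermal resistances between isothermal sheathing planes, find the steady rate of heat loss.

Sheathing layers in series; stud and cavity paths in parallel between them.
R_inner = 0.014/(0.211×13) = 0.005104 K/W
R_stud  = 0.16/(0.133×0.18×13) = 0.5141 K/W
R_cav   = 0.16/(0.0291×0.82×13) = 0.5158 K/W
1/R_core = 1/R_stud + 1/R_cav → R_core = 0.2575 K/W
R_outer = 0.016/(1.23×13) = 0.001001 K/W
R_total = 0.2636 K/W
Q = ΔT/R_total = 19/0.2636

Q ≈ 72.1 W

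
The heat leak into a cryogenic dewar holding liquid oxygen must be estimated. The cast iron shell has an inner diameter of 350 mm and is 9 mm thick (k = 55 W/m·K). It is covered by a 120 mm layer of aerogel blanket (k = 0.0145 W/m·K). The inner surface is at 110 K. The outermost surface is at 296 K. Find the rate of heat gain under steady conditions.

Each spherical layer contributes R = (1/r_i − 1/r_o)/(4πk):
R_cast iron shell = (1/0.175 − 1/0.184)/(4π×55) = 4.044×10^-4 K/W
R_aerogel blanket = (1/0.184 − 1/0.304)/(4π×0.0145) = 11.77 K/W
R_total = 11.77 K/W
Q = ΔT/R_total = 186/11.77

Q ≈ 15.8 W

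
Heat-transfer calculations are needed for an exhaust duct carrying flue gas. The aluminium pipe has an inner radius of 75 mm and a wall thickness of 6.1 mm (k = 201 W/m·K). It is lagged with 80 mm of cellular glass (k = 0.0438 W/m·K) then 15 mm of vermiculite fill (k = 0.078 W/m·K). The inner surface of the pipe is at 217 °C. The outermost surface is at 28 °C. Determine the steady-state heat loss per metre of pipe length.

q′ ≈ 70.6 W/m

Radial resistances (cylindrical: R_cond = ln(r_o/r_i)/(2πkL), R_conv = 1/(h·2πrL)):
R_aluminium pipe wall = ln(81.1/75)/(2π×201×1) = 6.192×10^-5 K/W
R_cellular glass = ln(161.1/81.1)/(2π×0.0438×1) = 2.494 K/W
R_vermiculite fill = ln(176.1/161.1)/(2π×0.078×1) = 0.1817 K/W
R_total = 2.676 K/W
Q = ΔT/R_total = 189/2.676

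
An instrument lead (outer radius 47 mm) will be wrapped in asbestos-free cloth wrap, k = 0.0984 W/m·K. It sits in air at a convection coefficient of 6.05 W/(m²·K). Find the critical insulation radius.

r_cr ≈ 16.3 mm

For a cylinder r_cr = k/h = 0.0984/6.05
r_cr = 16.3 mm; since the bare radius (47 mm) is above r_cr, any added insulation will reduce heat loss.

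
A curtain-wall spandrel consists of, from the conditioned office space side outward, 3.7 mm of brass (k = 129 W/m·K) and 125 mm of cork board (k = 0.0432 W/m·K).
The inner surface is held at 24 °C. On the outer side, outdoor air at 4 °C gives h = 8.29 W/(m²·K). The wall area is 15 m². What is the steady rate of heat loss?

Model the wall as resistances in series:
R_brass = L/(kA) = 0.0037/(129×15) = 1.912×10^-6 K/W
R_cork board = L/(kA) = 0.125/(0.0432×15) = 0.1929 K/W
R_outer film = 1/(h_o·A) = 1/(8.29×15) = 0.008042 K/W
R_total = 0.2009 K/W
Q = ΔT / R_total = 20 / 0.2009

Q ≈ 99.5 W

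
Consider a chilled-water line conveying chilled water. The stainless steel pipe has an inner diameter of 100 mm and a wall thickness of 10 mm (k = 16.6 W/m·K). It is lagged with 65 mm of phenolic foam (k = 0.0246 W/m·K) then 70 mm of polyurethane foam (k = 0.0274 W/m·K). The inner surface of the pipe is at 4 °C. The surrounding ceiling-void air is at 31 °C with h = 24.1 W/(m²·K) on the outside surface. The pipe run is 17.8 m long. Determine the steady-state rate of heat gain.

Per-layer cylindrical resistances, series-summed:
R_stainless steel pipe wall = ln(60/50)/(2π×16.6×17.8) = 9.82×10^-5 K/W
R_phenolic foam = ln(125/60)/(2π×0.0246×17.8) = 0.2668 K/W
R_polyurethane foam = ln(195/125)/(2π×0.0274×17.8) = 0.1451 K/W
R_outer film = 1/(h_o·2πr_oL) = 1/(24.1×2π×0.195×17.8) = 0.001903 K/W
R_total = 0.4139 K/W
Q = ΔT/R_total = 27/0.4139

Q ≈ 65.2 W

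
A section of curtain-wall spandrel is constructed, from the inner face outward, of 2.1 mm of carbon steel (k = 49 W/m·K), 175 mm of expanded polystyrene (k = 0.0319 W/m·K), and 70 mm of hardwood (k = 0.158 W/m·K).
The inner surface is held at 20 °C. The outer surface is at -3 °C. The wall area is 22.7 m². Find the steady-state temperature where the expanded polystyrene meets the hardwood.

T ≈ -1.28 °C

Series thermal resistances:
R_carbon steel = L/(kA) = 0.0021/(49×22.7) = 1.888×10^-6 K/W
R_expanded polystyrene = L/(kA) = 0.175/(0.0319×22.7) = 0.2417 K/W
R_hardwood = L/(kA) = 0.07/(0.158×22.7) = 0.01952 K/W
R_total = 0.2612 K/W;  Q = ΔT/R_total = 23/0.2612 = 88.06 W
T_interface = T_inner − Q·ΣR(inner→interface) = 20 − 88.1×0.2417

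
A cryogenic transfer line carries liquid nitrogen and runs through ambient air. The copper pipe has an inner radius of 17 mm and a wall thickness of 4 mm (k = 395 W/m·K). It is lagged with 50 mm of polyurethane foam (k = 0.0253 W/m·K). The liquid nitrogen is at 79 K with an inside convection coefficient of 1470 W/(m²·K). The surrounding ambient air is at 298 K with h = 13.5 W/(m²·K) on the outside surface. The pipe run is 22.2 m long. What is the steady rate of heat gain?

For a radial system each layer contributes R = ln(r_out/r_in)/(2πkL); films add R = 1/(hA).
R_inner film = 1/(h_i·2πr₁L) = 1/(1470×2π×0.017×22.2) = 2.869×10^-4 K/W
R_copper pipe wall = ln(21/17)/(2π×395×22.2) = 3.835×10^-6 K/W
R_polyurethane foam = ln(71/21)/(2π×0.0253×22.2) = 0.3452 K/W
R_outer film = 1/(h_o·2πr_oL) = 1/(13.5×2π×0.071×22.2) = 0.00748 K/W
R_total = 0.353 K/W
Q = ΔT/R_total = 219/0.353

Q ≈ 620 W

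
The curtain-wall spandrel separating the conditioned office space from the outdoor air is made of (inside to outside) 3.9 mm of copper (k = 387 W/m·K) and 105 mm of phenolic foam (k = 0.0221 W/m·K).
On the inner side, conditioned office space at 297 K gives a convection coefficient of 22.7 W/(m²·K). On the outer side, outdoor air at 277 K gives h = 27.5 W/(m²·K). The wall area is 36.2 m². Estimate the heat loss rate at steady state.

Q ≈ 150 W

Series thermal resistances:
R_inner film = 1/(h_i·A) = 1/(22.7×36.2) = 0.001217 K/W
R_copper = L/(kA) = 0.0039/(387×36.2) = 2.784×10^-7 K/W
R_phenolic foam = L/(kA) = 0.105/(0.0221×36.2) = 0.1312 K/W
R_outer film = 1/(h_o·A) = 1/(27.5×36.2) = 0.001005 K/W
R_total = 0.1335 K/W
Q = ΔT / R_total = 20 / 0.1335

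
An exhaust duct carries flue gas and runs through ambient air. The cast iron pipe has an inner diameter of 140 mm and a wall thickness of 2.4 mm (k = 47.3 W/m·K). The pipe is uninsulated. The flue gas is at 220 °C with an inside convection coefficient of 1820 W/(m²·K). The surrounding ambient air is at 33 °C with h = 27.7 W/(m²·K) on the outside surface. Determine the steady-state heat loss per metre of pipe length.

q′ ≈ 2320 W/m

Per-layer cylindrical resistances, series-summed:
R_inner film = 1/(h_i·2πr₁L) = 1/(1820×2π×0.07×1) = 0.001249 K/W
R_cast iron pipe wall = ln(72.4/70)/(2π×47.3×1) = 1.134×10^-4 K/W
R_outer film = 1/(h_o·2πr_oL) = 1/(27.7×2π×0.0724×1) = 0.07936 K/W
R_total = 0.08072 K/W
Q = ΔT/R_total = 187/0.08072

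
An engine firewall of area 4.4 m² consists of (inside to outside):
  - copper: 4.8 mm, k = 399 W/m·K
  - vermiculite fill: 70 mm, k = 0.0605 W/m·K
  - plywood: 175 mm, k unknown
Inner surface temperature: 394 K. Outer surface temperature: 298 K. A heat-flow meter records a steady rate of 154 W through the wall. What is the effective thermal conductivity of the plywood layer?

Model the wall as resistances in series:
R_copper = L/(kA) = 0.0048/(399×4.4) = 2.734×10^-6 K/W
R_vermiculite fill = L/(kA) = 0.07/(0.0605×4.4) = 0.263 K/W
Sum of known resistances R_other = 0.263 K/W
Total R = ΔT/Q = 96/154 = 0.6234 K/W
R_plywood = R_total − R_other = 0.3604 K/W
k = L/(R·A) = 0.175/(0.3604×4.4)

k ≈ 0.11 W/(m·K)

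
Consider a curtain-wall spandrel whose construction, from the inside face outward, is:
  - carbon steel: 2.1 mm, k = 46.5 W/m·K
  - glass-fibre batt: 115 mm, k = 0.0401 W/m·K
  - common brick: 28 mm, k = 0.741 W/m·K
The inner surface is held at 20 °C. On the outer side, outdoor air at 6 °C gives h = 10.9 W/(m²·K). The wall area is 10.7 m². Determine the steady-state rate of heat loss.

Model the wall as resistances in series:
R_carbon steel = L/(kA) = 0.0021/(46.5×10.7) = 4.221×10^-6 K/W
R_glass-fibre batt = L/(kA) = 0.115/(0.0401×10.7) = 0.268 K/W
R_common brick = L/(kA) = 0.028/(0.741×10.7) = 0.003531 K/W
R_outer film = 1/(h_o·A) = 1/(10.9×10.7) = 0.008574 K/W
R_total = 0.2801 K/W
Q = ΔT / R_total = 14 / 0.2801

Q ≈ 50 W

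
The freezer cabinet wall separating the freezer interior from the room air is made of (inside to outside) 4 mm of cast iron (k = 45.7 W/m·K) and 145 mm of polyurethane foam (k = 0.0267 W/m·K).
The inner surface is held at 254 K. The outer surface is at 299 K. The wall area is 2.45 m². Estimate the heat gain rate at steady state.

Q ≈ 20.3 W

Series thermal resistances:
R_cast iron = L/(kA) = 0.004/(45.7×2.45) = 3.573×10^-5 K/W
R_polyurethane foam = L/(kA) = 0.145/(0.0267×2.45) = 2.217 K/W
R_total = 2.217 K/W
Q = ΔT / R_total = 45 / 2.217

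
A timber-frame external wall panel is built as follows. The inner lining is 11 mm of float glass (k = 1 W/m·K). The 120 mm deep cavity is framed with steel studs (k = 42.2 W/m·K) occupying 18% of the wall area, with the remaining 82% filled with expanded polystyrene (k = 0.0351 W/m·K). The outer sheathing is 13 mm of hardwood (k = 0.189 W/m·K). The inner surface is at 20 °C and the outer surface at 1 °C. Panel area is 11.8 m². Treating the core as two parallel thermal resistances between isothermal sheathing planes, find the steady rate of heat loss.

Sheathing layers in series; stud and cavity paths in parallel between them.
R_inner = 0.011/(1×11.8) = 9.322×10^-4 K/W
R_stud  = 0.12/(42.2×0.18×11.8) = 0.001339 K/W
R_cav   = 0.12/(0.0351×0.82×11.8) = 0.3533 K/W
1/R_core = 1/R_stud + 1/R_cav → R_core = 0.001334 K/W
R_outer = 0.013/(0.189×11.8) = 0.005829 K/W
R_total = 0.008095 K/W
Q = ΔT/R_total = 19/0.008095

Q ≈ 2350 W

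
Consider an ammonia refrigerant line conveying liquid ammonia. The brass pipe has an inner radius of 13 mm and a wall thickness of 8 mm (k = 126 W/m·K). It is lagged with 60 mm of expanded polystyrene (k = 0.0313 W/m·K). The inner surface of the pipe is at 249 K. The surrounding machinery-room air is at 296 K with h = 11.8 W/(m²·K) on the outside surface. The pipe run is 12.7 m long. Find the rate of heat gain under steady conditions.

Cylindrical conduction, so R = ln(r₂/r₁)/(2πkL) per layer, in series:
R_brass pipe wall = ln(21/13)/(2π×126×12.7) = 4.77×10^-5 K/W
R_expanded polystyrene = ln(81/21)/(2π×0.0313×12.7) = 0.5405 K/W
R_outer film = 1/(h_o·2πr_oL) = 1/(11.8×2π×0.081×12.7) = 0.01311 K/W
R_total = 0.5536 K/W
Q = ΔT/R_total = 47/0.5536

Q ≈ 84.9 W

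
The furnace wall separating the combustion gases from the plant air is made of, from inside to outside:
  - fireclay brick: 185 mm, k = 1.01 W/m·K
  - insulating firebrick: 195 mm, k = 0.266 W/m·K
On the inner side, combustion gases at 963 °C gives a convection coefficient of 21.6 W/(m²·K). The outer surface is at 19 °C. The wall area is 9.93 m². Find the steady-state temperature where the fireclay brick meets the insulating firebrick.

T ≈ 738 °C

Model the wall as resistances in series:
R_inner film = 1/(h_i·A) = 1/(21.6×9.93) = 0.004662 K/W
R_fireclay brick = L/(kA) = 0.185/(1.01×9.93) = 0.01845 K/W
R_insulating firebrick = L/(kA) = 0.195/(0.266×9.93) = 0.07383 K/W
R_total = 0.09693 K/W;  Q = ΔT/R_total = 944/0.09693 = 9739 W
T_interface = T_inner − Q·ΣR(inner→interface) = 963 − 9740×0.02311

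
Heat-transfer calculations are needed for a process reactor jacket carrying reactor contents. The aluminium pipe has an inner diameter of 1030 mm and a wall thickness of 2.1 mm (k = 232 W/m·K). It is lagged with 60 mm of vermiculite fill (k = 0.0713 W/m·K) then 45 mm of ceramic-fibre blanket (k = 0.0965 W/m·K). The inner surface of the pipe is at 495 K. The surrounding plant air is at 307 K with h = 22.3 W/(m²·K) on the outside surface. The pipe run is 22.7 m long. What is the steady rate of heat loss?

Treating each annulus and film as a series resistance:
R_aluminium pipe wall = ln(517.1/515)/(2π×232×22.7) = 1.23×10^-7 K/W
R_vermiculite fill = ln(577.1/517.1)/(2π×0.0713×22.7) = 0.0108 K/W
R_ceramic-fibre blanket = ln(622.1/577.1)/(2π×0.0965×22.7) = 0.005455 K/W
R_outer film = 1/(h_o·2πr_oL) = 1/(22.3×2π×0.6221×22.7) = 5.054×10^-4 K/W
R_total = 0.01676 K/W
Q = ΔT/R_total = 188/0.01676

Q ≈ 11200 W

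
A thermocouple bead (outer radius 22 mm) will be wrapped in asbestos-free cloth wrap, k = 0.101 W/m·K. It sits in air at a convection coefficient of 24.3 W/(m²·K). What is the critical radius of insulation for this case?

r_cr ≈ 8.31 mm

For a sphere r_cr = 2k/h = 2×0.101/24.3
r_cr = 8.31 mm; since the bare radius (22 mm) is above r_cr, any added insulation will reduce heat loss.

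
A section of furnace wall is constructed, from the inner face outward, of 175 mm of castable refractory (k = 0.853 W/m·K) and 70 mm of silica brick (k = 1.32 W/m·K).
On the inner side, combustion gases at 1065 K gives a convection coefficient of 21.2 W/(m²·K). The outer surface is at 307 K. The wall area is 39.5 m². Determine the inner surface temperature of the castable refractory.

T ≈ 948 K

Using the resistance-network approach (series):
R_inner film = 1/(h_i·A) = 1/(21.2×39.5) = 0.001194 K/W
R_castable refractory = L/(kA) = 0.175/(0.853×39.5) = 0.005194 K/W
R_silica brick = L/(kA) = 0.07/(1.32×39.5) = 0.001343 K/W
R_total = 0.007731 K/W;  Q = ΔT/R_total = 758/0.007731 = 98050 W
T_interface = T_inner − Q·ΣR(inner→interface) = 1065 − 98100×0.001194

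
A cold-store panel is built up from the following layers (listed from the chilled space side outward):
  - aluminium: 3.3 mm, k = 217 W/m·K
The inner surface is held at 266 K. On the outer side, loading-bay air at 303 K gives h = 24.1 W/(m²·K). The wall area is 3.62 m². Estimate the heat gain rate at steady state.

Thermal resistances in series:
R_aluminium = L/(kA) = 0.0033/(217×3.62) = 4.201×10^-6 K/W
R_outer film = 1/(h_o·A) = 1/(24.1×3.62) = 0.01146 K/W
R_total = 0.01147 K/W
Q = ΔT / R_total = 37 / 0.01147

Q ≈ 3230 W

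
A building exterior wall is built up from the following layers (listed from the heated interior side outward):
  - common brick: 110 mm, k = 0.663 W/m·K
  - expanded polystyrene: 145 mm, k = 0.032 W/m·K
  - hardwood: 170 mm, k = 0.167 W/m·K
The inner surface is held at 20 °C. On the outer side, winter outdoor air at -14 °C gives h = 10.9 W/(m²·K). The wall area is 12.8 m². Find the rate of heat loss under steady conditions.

Q ≈ 74.9 W

Treating each layer as a thermal resistance in series:
R_common brick = L/(kA) = 0.11/(0.663×12.8) = 0.01296 K/W
R_expanded polystyrene = L/(kA) = 0.145/(0.032×12.8) = 0.354 K/W
R_hardwood = L/(kA) = 0.17/(0.167×12.8) = 0.07953 K/W
R_outer film = 1/(h_o·A) = 1/(10.9×12.8) = 0.007167 K/W
R_total = 0.4537 K/W
Q = ΔT / R_total = 34 / 0.4537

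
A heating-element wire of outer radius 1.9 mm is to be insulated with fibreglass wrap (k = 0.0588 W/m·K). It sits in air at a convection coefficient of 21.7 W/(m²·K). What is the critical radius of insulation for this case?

For a cylinder r_cr = k/h = 0.0588/21.7
r_cr = 2.71 mm; since the bare radius (1.9 mm) is below r_cr, adding a thin layer of insulation will *increase* heat loss.

r_cr ≈ 2.71 mm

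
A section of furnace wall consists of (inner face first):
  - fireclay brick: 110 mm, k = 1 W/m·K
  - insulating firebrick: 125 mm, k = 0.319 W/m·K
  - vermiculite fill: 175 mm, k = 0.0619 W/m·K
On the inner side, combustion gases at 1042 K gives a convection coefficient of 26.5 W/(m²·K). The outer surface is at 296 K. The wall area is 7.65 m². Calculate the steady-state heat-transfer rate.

Q ≈ 1700 W

Using the resistance-network approach (series):
R_inner film = 1/(h_i·A) = 1/(26.5×7.65) = 0.004933 K/W
R_fireclay brick = L/(kA) = 0.11/(1×7.65) = 0.01438 K/W
R_insulating firebrick = L/(kA) = 0.125/(0.319×7.65) = 0.05122 K/W
R_vermiculite fill = L/(kA) = 0.175/(0.0619×7.65) = 0.3696 K/W
R_total = 0.4401 K/W
Q = ΔT / R_total = 746 / 0.4401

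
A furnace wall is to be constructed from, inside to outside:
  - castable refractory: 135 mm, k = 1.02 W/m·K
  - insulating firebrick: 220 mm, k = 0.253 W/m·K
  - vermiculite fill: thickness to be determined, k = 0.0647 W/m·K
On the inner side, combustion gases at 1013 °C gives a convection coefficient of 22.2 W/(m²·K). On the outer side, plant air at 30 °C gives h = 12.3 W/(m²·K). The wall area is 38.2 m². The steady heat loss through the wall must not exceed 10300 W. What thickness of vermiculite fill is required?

Model the wall as resistances in series:
R_inner film = 1/(h_i·A) = 1/(22.2×38.2) = 0.001179 K/W
R_castable refractory = L/(kA) = 0.135/(1.02×38.2) = 0.003465 K/W
R_insulating firebrick = L/(kA) = 0.22/(0.253×38.2) = 0.02276 K/W
R_outer film = 1/(h_o·A) = 1/(12.3×38.2) = 0.002128 K/W
Sum of the known resistances R_other = 0.02954 K/W
Required total resistance R_tot = ΔT/Q_allow = 983/10300 = 0.09544 K/W
R_vermiculite fill = R_tot − R_other = 0.0659 K/W
L = R·k·A = 0.0659×0.0647×38.2

L ≈ 163 mm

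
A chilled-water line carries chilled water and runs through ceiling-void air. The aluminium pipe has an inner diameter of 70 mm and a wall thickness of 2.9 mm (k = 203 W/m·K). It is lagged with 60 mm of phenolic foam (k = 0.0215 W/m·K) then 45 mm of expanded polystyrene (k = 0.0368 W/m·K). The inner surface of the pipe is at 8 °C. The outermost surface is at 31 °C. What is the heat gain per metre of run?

q′ ≈ 2.66 W/m

Per-layer cylindrical resistances, series-summed:
R_aluminium pipe wall = ln(37.9/35)/(2π×203×1) = 6.241×10^-5 K/W
R_phenolic foam = ln(97.9/37.9)/(2π×0.0215×1) = 7.025 K/W
R_expanded polystyrene = ln(142.9/97.9)/(2π×0.0368×1) = 1.636 K/W
R_total = 8.661 K/W
Q = ΔT/R_total = 23/8.661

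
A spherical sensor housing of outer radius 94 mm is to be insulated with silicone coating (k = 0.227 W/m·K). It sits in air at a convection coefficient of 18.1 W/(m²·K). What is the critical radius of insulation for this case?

r_cr ≈ 25.1 mm

For a sphere r_cr = 2k/h = 2×0.227/18.1
r_cr = 25.1 mm; since the bare radius (94 mm) is above r_cr, any added insulation will reduce heat loss.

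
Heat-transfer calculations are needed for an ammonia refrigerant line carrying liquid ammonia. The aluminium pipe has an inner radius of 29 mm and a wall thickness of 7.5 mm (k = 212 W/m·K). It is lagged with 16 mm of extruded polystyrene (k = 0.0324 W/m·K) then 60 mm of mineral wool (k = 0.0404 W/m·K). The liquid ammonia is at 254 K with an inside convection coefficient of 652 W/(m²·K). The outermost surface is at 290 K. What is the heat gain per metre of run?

q′ ≈ 7.51 W/m

Radial resistances (cylindrical: R_cond = ln(r_o/r_i)/(2πkL), R_conv = 1/(h·2πrL)):
R_inner film = 1/(h_i·2πr₁L) = 1/(652×2π×0.029×1) = 0.008417 K/W
R_aluminium pipe wall = ln(36.5/29)/(2π×212×1) = 1.727×10^-4 K/W
R_extruded polystyrene = ln(52.5/36.5)/(2π×0.0324×1) = 1.786 K/W
R_mineral wool = ln(112.5/52.5)/(2π×0.0404×1) = 3.002 K/W
R_total = 4.797 K/W
Q = ΔT/R_total = 36/4.797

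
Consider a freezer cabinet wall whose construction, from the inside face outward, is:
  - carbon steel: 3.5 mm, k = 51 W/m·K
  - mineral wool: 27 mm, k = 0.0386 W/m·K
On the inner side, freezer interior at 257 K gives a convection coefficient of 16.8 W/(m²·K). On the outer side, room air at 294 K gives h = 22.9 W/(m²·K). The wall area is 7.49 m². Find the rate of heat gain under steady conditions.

Q ≈ 345 W

Using the resistance-network approach (series):
R_inner film = 1/(h_i·A) = 1/(16.8×7.49) = 0.007947 K/W
R_carbon steel = L/(kA) = 0.0035/(51×7.49) = 9.163×10^-6 K/W
R_mineral wool = L/(kA) = 0.027/(0.0386×7.49) = 0.09339 K/W
R_outer film = 1/(h_o·A) = 1/(22.9×7.49) = 0.00583 K/W
R_total = 0.1072 K/W
Q = ΔT / R_total = 37 / 0.1072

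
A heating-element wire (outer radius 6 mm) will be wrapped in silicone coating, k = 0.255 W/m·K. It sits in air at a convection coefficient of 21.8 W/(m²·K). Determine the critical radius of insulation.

For a cylinder r_cr = k/h = 0.255/21.8
r_cr = 11.7 mm; since the bare radius (6 mm) is below r_cr, adding a thin layer of insulation will *increase* heat loss.

r_cr ≈ 11.7 mm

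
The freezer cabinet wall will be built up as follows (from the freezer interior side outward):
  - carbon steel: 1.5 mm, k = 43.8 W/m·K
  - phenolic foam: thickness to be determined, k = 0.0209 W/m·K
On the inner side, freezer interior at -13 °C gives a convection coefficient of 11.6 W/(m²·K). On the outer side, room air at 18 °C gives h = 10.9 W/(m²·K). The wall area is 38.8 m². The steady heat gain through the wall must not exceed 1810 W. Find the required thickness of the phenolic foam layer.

Treating each layer as a thermal resistance in series:
R_inner film = 1/(h_i·A) = 1/(11.6×38.8) = 0.002222 K/W
R_carbon steel = L/(kA) = 0.0015/(43.8×38.8) = 8.826×10^-7 K/W
R_outer film = 1/(h_o·A) = 1/(10.9×38.8) = 0.002365 K/W
Sum of the known resistances R_other = 0.004587 K/W
Required total resistance R_tot = ΔT/Q_allow = 31/1810 = 0.01713 K/W
R_phenolic foam = R_tot − R_other = 0.01254 K/W
L = R·k·A = 0.01254×0.0209×38.8

L ≈ 10.2 mm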